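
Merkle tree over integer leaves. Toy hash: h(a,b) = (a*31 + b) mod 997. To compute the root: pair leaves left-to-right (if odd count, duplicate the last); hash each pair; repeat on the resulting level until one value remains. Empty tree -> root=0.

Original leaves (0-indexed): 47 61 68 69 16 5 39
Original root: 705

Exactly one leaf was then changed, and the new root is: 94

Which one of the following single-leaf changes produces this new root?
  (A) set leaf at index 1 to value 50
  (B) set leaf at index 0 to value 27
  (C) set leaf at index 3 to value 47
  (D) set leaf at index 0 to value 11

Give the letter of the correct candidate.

Answer: B

Derivation:
Original leaves: [47, 61, 68, 69, 16, 5, 39]
Target new root: 94
Try each candidate change and compute the resulting root:
Candidate A: set leaf[1] = 50 -> leaves = [47, 50, 68, 69, 16, 5, 39]
  L0: [47, 50, 68, 69, 16, 5, 39]
  L1: h(47,50)=(47*31+50)%997=510 h(68,69)=(68*31+69)%997=183 h(16,5)=(16*31+5)%997=501 h(39,39)=(39*31+39)%997=251 -> [510, 183, 501, 251]
  L2: h(510,183)=(510*31+183)%997=41 h(501,251)=(501*31+251)%997=827 -> [41, 827]
  L3: h(41,827)=(41*31+827)%997=104 -> [104]
  root = 104 != target 94
Candidate B: set leaf[0] = 27 -> leaves = [27, 61, 68, 69, 16, 5, 39]
  L0: [27, 61, 68, 69, 16, 5, 39]
  L1: h(27,61)=(27*31+61)%997=898 h(68,69)=(68*31+69)%997=183 h(16,5)=(16*31+5)%997=501 h(39,39)=(39*31+39)%997=251 -> [898, 183, 501, 251]
  L2: h(898,183)=(898*31+183)%997=105 h(501,251)=(501*31+251)%997=827 -> [105, 827]
  L3: h(105,827)=(105*31+827)%997=94 -> [94]
  root = 94 == target 94  ** MATCH **
Candidate C: set leaf[3] = 47 -> leaves = [47, 61, 68, 47, 16, 5, 39]
  L0: [47, 61, 68, 47, 16, 5, 39]
  L1: h(47,61)=(47*31+61)%997=521 h(68,47)=(68*31+47)%997=161 h(16,5)=(16*31+5)%997=501 h(39,39)=(39*31+39)%997=251 -> [521, 161, 501, 251]
  L2: h(521,161)=(521*31+161)%997=360 h(501,251)=(501*31+251)%997=827 -> [360, 827]
  L3: h(360,827)=(360*31+827)%997=23 -> [23]
  root = 23 != target 94
Candidate D: set leaf[0] = 11 -> leaves = [11, 61, 68, 69, 16, 5, 39]
  L0: [11, 61, 68, 69, 16, 5, 39]
  L1: h(11,61)=(11*31+61)%997=402 h(68,69)=(68*31+69)%997=183 h(16,5)=(16*31+5)%997=501 h(39,39)=(39*31+39)%997=251 -> [402, 183, 501, 251]
  L2: h(402,183)=(402*31+183)%997=681 h(501,251)=(501*31+251)%997=827 -> [681, 827]
  L3: h(681,827)=(681*31+827)%997=4 -> [4]
  root = 4 != target 94
Candidate B produces the target root.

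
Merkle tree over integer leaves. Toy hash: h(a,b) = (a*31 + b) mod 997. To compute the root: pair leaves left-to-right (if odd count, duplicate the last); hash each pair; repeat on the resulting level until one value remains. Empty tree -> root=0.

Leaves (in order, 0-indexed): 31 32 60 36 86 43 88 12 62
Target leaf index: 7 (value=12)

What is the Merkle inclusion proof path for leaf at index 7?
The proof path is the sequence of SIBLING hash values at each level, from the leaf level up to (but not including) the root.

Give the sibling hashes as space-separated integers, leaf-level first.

Answer: 88 715 775 727

Derivation:
L0 (leaves): [31, 32, 60, 36, 86, 43, 88, 12, 62], target index=7
L1: h(31,32)=(31*31+32)%997=993 [pair 0] h(60,36)=(60*31+36)%997=899 [pair 1] h(86,43)=(86*31+43)%997=715 [pair 2] h(88,12)=(88*31+12)%997=746 [pair 3] h(62,62)=(62*31+62)%997=987 [pair 4] -> [993, 899, 715, 746, 987]
  Sibling for proof at L0: 88
L2: h(993,899)=(993*31+899)%997=775 [pair 0] h(715,746)=(715*31+746)%997=977 [pair 1] h(987,987)=(987*31+987)%997=677 [pair 2] -> [775, 977, 677]
  Sibling for proof at L1: 715
L3: h(775,977)=(775*31+977)%997=77 [pair 0] h(677,677)=(677*31+677)%997=727 [pair 1] -> [77, 727]
  Sibling for proof at L2: 775
L4: h(77,727)=(77*31+727)%997=123 [pair 0] -> [123]
  Sibling for proof at L3: 727
Root: 123
Proof path (sibling hashes from leaf to root): [88, 715, 775, 727]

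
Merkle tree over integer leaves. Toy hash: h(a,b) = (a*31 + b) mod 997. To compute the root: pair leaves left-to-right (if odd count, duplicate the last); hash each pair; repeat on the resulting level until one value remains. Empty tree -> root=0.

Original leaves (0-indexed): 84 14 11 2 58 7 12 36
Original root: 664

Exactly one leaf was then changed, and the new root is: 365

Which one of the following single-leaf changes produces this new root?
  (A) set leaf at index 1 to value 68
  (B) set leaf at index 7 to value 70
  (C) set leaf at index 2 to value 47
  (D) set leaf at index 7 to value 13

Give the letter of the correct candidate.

Original leaves: [84, 14, 11, 2, 58, 7, 12, 36]
Target new root: 365
Try each candidate change and compute the resulting root:
Candidate A: set leaf[1] = 68 -> leaves = [84, 68, 11, 2, 58, 7, 12, 36]
  L0: [84, 68, 11, 2, 58, 7, 12, 36]
  L1: h(84,68)=(84*31+68)%997=678 h(11,2)=(11*31+2)%997=343 h(58,7)=(58*31+7)%997=808 h(12,36)=(12*31+36)%997=408 -> [678, 343, 808, 408]
  L2: h(678,343)=(678*31+343)%997=424 h(808,408)=(808*31+408)%997=531 -> [424, 531]
  L3: h(424,531)=(424*31+531)%997=714 -> [714]
  root = 714 != target 365
Candidate B: set leaf[7] = 70 -> leaves = [84, 14, 11, 2, 58, 7, 12, 70]
  L0: [84, 14, 11, 2, 58, 7, 12, 70]
  L1: h(84,14)=(84*31+14)%997=624 h(11,2)=(11*31+2)%997=343 h(58,7)=(58*31+7)%997=808 h(12,70)=(12*31+70)%997=442 -> [624, 343, 808, 442]
  L2: h(624,343)=(624*31+343)%997=744 h(808,442)=(808*31+442)%997=565 -> [744, 565]
  L3: h(744,565)=(744*31+565)%997=698 -> [698]
  root = 698 != target 365
Candidate C: set leaf[2] = 47 -> leaves = [84, 14, 47, 2, 58, 7, 12, 36]
  L0: [84, 14, 47, 2, 58, 7, 12, 36]
  L1: h(84,14)=(84*31+14)%997=624 h(47,2)=(47*31+2)%997=462 h(58,7)=(58*31+7)%997=808 h(12,36)=(12*31+36)%997=408 -> [624, 462, 808, 408]
  L2: h(624,462)=(624*31+462)%997=863 h(808,408)=(808*31+408)%997=531 -> [863, 531]
  L3: h(863,531)=(863*31+531)%997=365 -> [365]
  root = 365 == target 365  ** MATCH **
Candidate D: set leaf[7] = 13 -> leaves = [84, 14, 11, 2, 58, 7, 12, 13]
  L0: [84, 14, 11, 2, 58, 7, 12, 13]
  L1: h(84,14)=(84*31+14)%997=624 h(11,2)=(11*31+2)%997=343 h(58,7)=(58*31+7)%997=808 h(12,13)=(12*31+13)%997=385 -> [624, 343, 808, 385]
  L2: h(624,343)=(624*31+343)%997=744 h(808,385)=(808*31+385)%997=508 -> [744, 508]
  L3: h(744,508)=(744*31+508)%997=641 -> [641]
  root = 641 != target 365
Candidate C produces the target root.

Answer: C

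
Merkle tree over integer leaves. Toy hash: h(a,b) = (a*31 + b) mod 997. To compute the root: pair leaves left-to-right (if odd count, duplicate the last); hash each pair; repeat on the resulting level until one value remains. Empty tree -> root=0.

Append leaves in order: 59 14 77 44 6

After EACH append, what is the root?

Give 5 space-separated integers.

After append 59 (leaves=[59]):
  L0: [59]
  root=59
After append 14 (leaves=[59, 14]):
  L0: [59, 14]
  L1: h(59,14)=(59*31+14)%997=846 -> [846]
  root=846
After append 77 (leaves=[59, 14, 77]):
  L0: [59, 14, 77]
  L1: h(59,14)=(59*31+14)%997=846 h(77,77)=(77*31+77)%997=470 -> [846, 470]
  L2: h(846,470)=(846*31+470)%997=774 -> [774]
  root=774
After append 44 (leaves=[59, 14, 77, 44]):
  L0: [59, 14, 77, 44]
  L1: h(59,14)=(59*31+14)%997=846 h(77,44)=(77*31+44)%997=437 -> [846, 437]
  L2: h(846,437)=(846*31+437)%997=741 -> [741]
  root=741
After append 6 (leaves=[59, 14, 77, 44, 6]):
  L0: [59, 14, 77, 44, 6]
  L1: h(59,14)=(59*31+14)%997=846 h(77,44)=(77*31+44)%997=437 h(6,6)=(6*31+6)%997=192 -> [846, 437, 192]
  L2: h(846,437)=(846*31+437)%997=741 h(192,192)=(192*31+192)%997=162 -> [741, 162]
  L3: h(741,162)=(741*31+162)%997=202 -> [202]
  root=202

Answer: 59 846 774 741 202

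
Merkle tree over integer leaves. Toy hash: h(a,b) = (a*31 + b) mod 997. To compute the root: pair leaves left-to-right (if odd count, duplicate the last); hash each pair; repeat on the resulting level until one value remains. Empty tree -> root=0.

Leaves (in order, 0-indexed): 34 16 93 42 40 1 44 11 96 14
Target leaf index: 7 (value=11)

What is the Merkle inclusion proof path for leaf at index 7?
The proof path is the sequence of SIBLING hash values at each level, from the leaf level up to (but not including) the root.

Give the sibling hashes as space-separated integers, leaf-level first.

Answer: 44 244 203 970

Derivation:
L0 (leaves): [34, 16, 93, 42, 40, 1, 44, 11, 96, 14], target index=7
L1: h(34,16)=(34*31+16)%997=73 [pair 0] h(93,42)=(93*31+42)%997=931 [pair 1] h(40,1)=(40*31+1)%997=244 [pair 2] h(44,11)=(44*31+11)%997=378 [pair 3] h(96,14)=(96*31+14)%997=996 [pair 4] -> [73, 931, 244, 378, 996]
  Sibling for proof at L0: 44
L2: h(73,931)=(73*31+931)%997=203 [pair 0] h(244,378)=(244*31+378)%997=963 [pair 1] h(996,996)=(996*31+996)%997=965 [pair 2] -> [203, 963, 965]
  Sibling for proof at L1: 244
L3: h(203,963)=(203*31+963)%997=277 [pair 0] h(965,965)=(965*31+965)%997=970 [pair 1] -> [277, 970]
  Sibling for proof at L2: 203
L4: h(277,970)=(277*31+970)%997=584 [pair 0] -> [584]
  Sibling for proof at L3: 970
Root: 584
Proof path (sibling hashes from leaf to root): [44, 244, 203, 970]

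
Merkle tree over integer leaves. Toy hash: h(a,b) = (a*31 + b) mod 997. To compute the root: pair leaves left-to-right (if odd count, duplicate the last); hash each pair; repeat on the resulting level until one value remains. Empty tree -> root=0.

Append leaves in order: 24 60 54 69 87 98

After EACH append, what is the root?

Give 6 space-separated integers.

Answer: 24 804 730 745 519 871

Derivation:
After append 24 (leaves=[24]):
  L0: [24]
  root=24
After append 60 (leaves=[24, 60]):
  L0: [24, 60]
  L1: h(24,60)=(24*31+60)%997=804 -> [804]
  root=804
After append 54 (leaves=[24, 60, 54]):
  L0: [24, 60, 54]
  L1: h(24,60)=(24*31+60)%997=804 h(54,54)=(54*31+54)%997=731 -> [804, 731]
  L2: h(804,731)=(804*31+731)%997=730 -> [730]
  root=730
After append 69 (leaves=[24, 60, 54, 69]):
  L0: [24, 60, 54, 69]
  L1: h(24,60)=(24*31+60)%997=804 h(54,69)=(54*31+69)%997=746 -> [804, 746]
  L2: h(804,746)=(804*31+746)%997=745 -> [745]
  root=745
After append 87 (leaves=[24, 60, 54, 69, 87]):
  L0: [24, 60, 54, 69, 87]
  L1: h(24,60)=(24*31+60)%997=804 h(54,69)=(54*31+69)%997=746 h(87,87)=(87*31+87)%997=790 -> [804, 746, 790]
  L2: h(804,746)=(804*31+746)%997=745 h(790,790)=(790*31+790)%997=355 -> [745, 355]
  L3: h(745,355)=(745*31+355)%997=519 -> [519]
  root=519
After append 98 (leaves=[24, 60, 54, 69, 87, 98]):
  L0: [24, 60, 54, 69, 87, 98]
  L1: h(24,60)=(24*31+60)%997=804 h(54,69)=(54*31+69)%997=746 h(87,98)=(87*31+98)%997=801 -> [804, 746, 801]
  L2: h(804,746)=(804*31+746)%997=745 h(801,801)=(801*31+801)%997=707 -> [745, 707]
  L3: h(745,707)=(745*31+707)%997=871 -> [871]
  root=871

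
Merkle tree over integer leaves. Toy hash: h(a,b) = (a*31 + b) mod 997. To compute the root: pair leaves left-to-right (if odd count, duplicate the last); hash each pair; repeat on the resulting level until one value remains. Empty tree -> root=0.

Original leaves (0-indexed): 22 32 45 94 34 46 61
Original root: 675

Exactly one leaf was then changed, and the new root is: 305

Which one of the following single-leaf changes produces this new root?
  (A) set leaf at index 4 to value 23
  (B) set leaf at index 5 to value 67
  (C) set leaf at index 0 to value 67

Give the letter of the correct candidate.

Original leaves: [22, 32, 45, 94, 34, 46, 61]
Target new root: 305
Try each candidate change and compute the resulting root:
Candidate A: set leaf[4] = 23 -> leaves = [22, 32, 45, 94, 23, 46, 61]
  L0: [22, 32, 45, 94, 23, 46, 61]
  L1: h(22,32)=(22*31+32)%997=714 h(45,94)=(45*31+94)%997=492 h(23,46)=(23*31+46)%997=759 h(61,61)=(61*31+61)%997=955 -> [714, 492, 759, 955]
  L2: h(714,492)=(714*31+492)%997=692 h(759,955)=(759*31+955)%997=556 -> [692, 556]
  L3: h(692,556)=(692*31+556)%997=74 -> [74]
  root = 74 != target 305
Candidate B: set leaf[5] = 67 -> leaves = [22, 32, 45, 94, 34, 67, 61]
  L0: [22, 32, 45, 94, 34, 67, 61]
  L1: h(22,32)=(22*31+32)%997=714 h(45,94)=(45*31+94)%997=492 h(34,67)=(34*31+67)%997=124 h(61,61)=(61*31+61)%997=955 -> [714, 492, 124, 955]
  L2: h(714,492)=(714*31+492)%997=692 h(124,955)=(124*31+955)%997=811 -> [692, 811]
  L3: h(692,811)=(692*31+811)%997=329 -> [329]
  root = 329 != target 305
Candidate C: set leaf[0] = 67 -> leaves = [67, 32, 45, 94, 34, 46, 61]
  L0: [67, 32, 45, 94, 34, 46, 61]
  L1: h(67,32)=(67*31+32)%997=115 h(45,94)=(45*31+94)%997=492 h(34,46)=(34*31+46)%997=103 h(61,61)=(61*31+61)%997=955 -> [115, 492, 103, 955]
  L2: h(115,492)=(115*31+492)%997=69 h(103,955)=(103*31+955)%997=160 -> [69, 160]
  L3: h(69,160)=(69*31+160)%997=305 -> [305]
  root = 305 == target 305  ** MATCH **
Candidate C produces the target root.

Answer: C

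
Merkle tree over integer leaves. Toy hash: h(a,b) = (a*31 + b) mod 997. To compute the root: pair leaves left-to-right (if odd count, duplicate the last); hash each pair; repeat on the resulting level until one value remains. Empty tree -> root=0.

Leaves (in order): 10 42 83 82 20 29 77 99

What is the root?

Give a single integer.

L0: [10, 42, 83, 82, 20, 29, 77, 99]
L1: h(10,42)=(10*31+42)%997=352 h(83,82)=(83*31+82)%997=661 h(20,29)=(20*31+29)%997=649 h(77,99)=(77*31+99)%997=492 -> [352, 661, 649, 492]
L2: h(352,661)=(352*31+661)%997=606 h(649,492)=(649*31+492)%997=671 -> [606, 671]
L3: h(606,671)=(606*31+671)%997=514 -> [514]

Answer: 514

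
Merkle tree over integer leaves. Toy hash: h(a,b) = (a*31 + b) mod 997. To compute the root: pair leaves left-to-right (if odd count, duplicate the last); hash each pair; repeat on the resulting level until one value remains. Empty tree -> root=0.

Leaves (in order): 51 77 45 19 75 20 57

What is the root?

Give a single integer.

L0: [51, 77, 45, 19, 75, 20, 57]
L1: h(51,77)=(51*31+77)%997=661 h(45,19)=(45*31+19)%997=417 h(75,20)=(75*31+20)%997=351 h(57,57)=(57*31+57)%997=827 -> [661, 417, 351, 827]
L2: h(661,417)=(661*31+417)%997=968 h(351,827)=(351*31+827)%997=741 -> [968, 741]
L3: h(968,741)=(968*31+741)%997=839 -> [839]

Answer: 839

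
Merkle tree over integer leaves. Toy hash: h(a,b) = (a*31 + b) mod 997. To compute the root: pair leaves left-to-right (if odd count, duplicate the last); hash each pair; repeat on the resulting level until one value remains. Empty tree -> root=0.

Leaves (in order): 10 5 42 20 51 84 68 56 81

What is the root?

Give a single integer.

L0: [10, 5, 42, 20, 51, 84, 68, 56, 81]
L1: h(10,5)=(10*31+5)%997=315 h(42,20)=(42*31+20)%997=325 h(51,84)=(51*31+84)%997=668 h(68,56)=(68*31+56)%997=170 h(81,81)=(81*31+81)%997=598 -> [315, 325, 668, 170, 598]
L2: h(315,325)=(315*31+325)%997=120 h(668,170)=(668*31+170)%997=938 h(598,598)=(598*31+598)%997=193 -> [120, 938, 193]
L3: h(120,938)=(120*31+938)%997=670 h(193,193)=(193*31+193)%997=194 -> [670, 194]
L4: h(670,194)=(670*31+194)%997=27 -> [27]

Answer: 27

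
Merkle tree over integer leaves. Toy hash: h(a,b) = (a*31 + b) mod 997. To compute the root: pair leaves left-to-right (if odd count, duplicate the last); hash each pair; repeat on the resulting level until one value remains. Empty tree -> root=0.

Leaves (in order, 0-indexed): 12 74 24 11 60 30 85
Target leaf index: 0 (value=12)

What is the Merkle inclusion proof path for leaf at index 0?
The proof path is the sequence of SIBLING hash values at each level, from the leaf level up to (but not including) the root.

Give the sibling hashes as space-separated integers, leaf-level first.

L0 (leaves): [12, 74, 24, 11, 60, 30, 85], target index=0
L1: h(12,74)=(12*31+74)%997=446 [pair 0] h(24,11)=(24*31+11)%997=755 [pair 1] h(60,30)=(60*31+30)%997=893 [pair 2] h(85,85)=(85*31+85)%997=726 [pair 3] -> [446, 755, 893, 726]
  Sibling for proof at L0: 74
L2: h(446,755)=(446*31+755)%997=623 [pair 0] h(893,726)=(893*31+726)%997=493 [pair 1] -> [623, 493]
  Sibling for proof at L1: 755
L3: h(623,493)=(623*31+493)%997=863 [pair 0] -> [863]
  Sibling for proof at L2: 493
Root: 863
Proof path (sibling hashes from leaf to root): [74, 755, 493]

Answer: 74 755 493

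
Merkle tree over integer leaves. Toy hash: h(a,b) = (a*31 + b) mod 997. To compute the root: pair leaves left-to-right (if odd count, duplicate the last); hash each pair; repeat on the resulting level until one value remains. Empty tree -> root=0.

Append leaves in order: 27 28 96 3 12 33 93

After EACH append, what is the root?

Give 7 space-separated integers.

After append 27 (leaves=[27]):
  L0: [27]
  root=27
After append 28 (leaves=[27, 28]):
  L0: [27, 28]
  L1: h(27,28)=(27*31+28)%997=865 -> [865]
  root=865
After append 96 (leaves=[27, 28, 96]):
  L0: [27, 28, 96]
  L1: h(27,28)=(27*31+28)%997=865 h(96,96)=(96*31+96)%997=81 -> [865, 81]
  L2: h(865,81)=(865*31+81)%997=974 -> [974]
  root=974
After append 3 (leaves=[27, 28, 96, 3]):
  L0: [27, 28, 96, 3]
  L1: h(27,28)=(27*31+28)%997=865 h(96,3)=(96*31+3)%997=985 -> [865, 985]
  L2: h(865,985)=(865*31+985)%997=881 -> [881]
  root=881
After append 12 (leaves=[27, 28, 96, 3, 12]):
  L0: [27, 28, 96, 3, 12]
  L1: h(27,28)=(27*31+28)%997=865 h(96,3)=(96*31+3)%997=985 h(12,12)=(12*31+12)%997=384 -> [865, 985, 384]
  L2: h(865,985)=(865*31+985)%997=881 h(384,384)=(384*31+384)%997=324 -> [881, 324]
  L3: h(881,324)=(881*31+324)%997=716 -> [716]
  root=716
After append 33 (leaves=[27, 28, 96, 3, 12, 33]):
  L0: [27, 28, 96, 3, 12, 33]
  L1: h(27,28)=(27*31+28)%997=865 h(96,3)=(96*31+3)%997=985 h(12,33)=(12*31+33)%997=405 -> [865, 985, 405]
  L2: h(865,985)=(865*31+985)%997=881 h(405,405)=(405*31+405)%997=996 -> [881, 996]
  L3: h(881,996)=(881*31+996)%997=391 -> [391]
  root=391
After append 93 (leaves=[27, 28, 96, 3, 12, 33, 93]):
  L0: [27, 28, 96, 3, 12, 33, 93]
  L1: h(27,28)=(27*31+28)%997=865 h(96,3)=(96*31+3)%997=985 h(12,33)=(12*31+33)%997=405 h(93,93)=(93*31+93)%997=982 -> [865, 985, 405, 982]
  L2: h(865,985)=(865*31+985)%997=881 h(405,982)=(405*31+982)%997=576 -> [881, 576]
  L3: h(881,576)=(881*31+576)%997=968 -> [968]
  root=968

Answer: 27 865 974 881 716 391 968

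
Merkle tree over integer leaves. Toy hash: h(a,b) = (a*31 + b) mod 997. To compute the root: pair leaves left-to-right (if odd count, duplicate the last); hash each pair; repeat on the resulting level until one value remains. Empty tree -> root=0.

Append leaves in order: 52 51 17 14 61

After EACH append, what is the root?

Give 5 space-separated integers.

After append 52 (leaves=[52]):
  L0: [52]
  root=52
After append 51 (leaves=[52, 51]):
  L0: [52, 51]
  L1: h(52,51)=(52*31+51)%997=666 -> [666]
  root=666
After append 17 (leaves=[52, 51, 17]):
  L0: [52, 51, 17]
  L1: h(52,51)=(52*31+51)%997=666 h(17,17)=(17*31+17)%997=544 -> [666, 544]
  L2: h(666,544)=(666*31+544)%997=253 -> [253]
  root=253
After append 14 (leaves=[52, 51, 17, 14]):
  L0: [52, 51, 17, 14]
  L1: h(52,51)=(52*31+51)%997=666 h(17,14)=(17*31+14)%997=541 -> [666, 541]
  L2: h(666,541)=(666*31+541)%997=250 -> [250]
  root=250
After append 61 (leaves=[52, 51, 17, 14, 61]):
  L0: [52, 51, 17, 14, 61]
  L1: h(52,51)=(52*31+51)%997=666 h(17,14)=(17*31+14)%997=541 h(61,61)=(61*31+61)%997=955 -> [666, 541, 955]
  L2: h(666,541)=(666*31+541)%997=250 h(955,955)=(955*31+955)%997=650 -> [250, 650]
  L3: h(250,650)=(250*31+650)%997=424 -> [424]
  root=424

Answer: 52 666 253 250 424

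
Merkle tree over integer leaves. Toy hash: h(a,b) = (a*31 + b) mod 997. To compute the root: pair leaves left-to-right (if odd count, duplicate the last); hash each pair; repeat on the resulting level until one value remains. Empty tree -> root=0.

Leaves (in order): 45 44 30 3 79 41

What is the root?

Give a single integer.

Answer: 967

Derivation:
L0: [45, 44, 30, 3, 79, 41]
L1: h(45,44)=(45*31+44)%997=442 h(30,3)=(30*31+3)%997=933 h(79,41)=(79*31+41)%997=496 -> [442, 933, 496]
L2: h(442,933)=(442*31+933)%997=677 h(496,496)=(496*31+496)%997=917 -> [677, 917]
L3: h(677,917)=(677*31+917)%997=967 -> [967]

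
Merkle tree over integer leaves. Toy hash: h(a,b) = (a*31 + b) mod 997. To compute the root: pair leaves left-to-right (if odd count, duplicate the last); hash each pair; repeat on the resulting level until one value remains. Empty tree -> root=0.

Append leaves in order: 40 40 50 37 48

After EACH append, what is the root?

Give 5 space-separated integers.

After append 40 (leaves=[40]):
  L0: [40]
  root=40
After append 40 (leaves=[40, 40]):
  L0: [40, 40]
  L1: h(40,40)=(40*31+40)%997=283 -> [283]
  root=283
After append 50 (leaves=[40, 40, 50]):
  L0: [40, 40, 50]
  L1: h(40,40)=(40*31+40)%997=283 h(50,50)=(50*31+50)%997=603 -> [283, 603]
  L2: h(283,603)=(283*31+603)%997=403 -> [403]
  root=403
After append 37 (leaves=[40, 40, 50, 37]):
  L0: [40, 40, 50, 37]
  L1: h(40,40)=(40*31+40)%997=283 h(50,37)=(50*31+37)%997=590 -> [283, 590]
  L2: h(283,590)=(283*31+590)%997=390 -> [390]
  root=390
After append 48 (leaves=[40, 40, 50, 37, 48]):
  L0: [40, 40, 50, 37, 48]
  L1: h(40,40)=(40*31+40)%997=283 h(50,37)=(50*31+37)%997=590 h(48,48)=(48*31+48)%997=539 -> [283, 590, 539]
  L2: h(283,590)=(283*31+590)%997=390 h(539,539)=(539*31+539)%997=299 -> [390, 299]
  L3: h(390,299)=(390*31+299)%997=425 -> [425]
  root=425

Answer: 40 283 403 390 425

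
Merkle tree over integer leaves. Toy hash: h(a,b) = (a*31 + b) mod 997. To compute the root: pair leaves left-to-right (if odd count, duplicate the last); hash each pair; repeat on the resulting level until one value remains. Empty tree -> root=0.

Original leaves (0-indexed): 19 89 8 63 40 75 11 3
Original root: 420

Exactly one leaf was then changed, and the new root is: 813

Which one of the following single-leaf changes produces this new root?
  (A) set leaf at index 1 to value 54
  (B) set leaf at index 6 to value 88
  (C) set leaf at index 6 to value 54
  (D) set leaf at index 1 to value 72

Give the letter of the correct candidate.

Original leaves: [19, 89, 8, 63, 40, 75, 11, 3]
Target new root: 813
Try each candidate change and compute the resulting root:
Candidate A: set leaf[1] = 54 -> leaves = [19, 54, 8, 63, 40, 75, 11, 3]
  L0: [19, 54, 8, 63, 40, 75, 11, 3]
  L1: h(19,54)=(19*31+54)%997=643 h(8,63)=(8*31+63)%997=311 h(40,75)=(40*31+75)%997=318 h(11,3)=(11*31+3)%997=344 -> [643, 311, 318, 344]
  L2: h(643,311)=(643*31+311)%997=304 h(318,344)=(318*31+344)%997=232 -> [304, 232]
  L3: h(304,232)=(304*31+232)%997=683 -> [683]
  root = 683 != target 813
Candidate B: set leaf[6] = 88 -> leaves = [19, 89, 8, 63, 40, 75, 88, 3]
  L0: [19, 89, 8, 63, 40, 75, 88, 3]
  L1: h(19,89)=(19*31+89)%997=678 h(8,63)=(8*31+63)%997=311 h(40,75)=(40*31+75)%997=318 h(88,3)=(88*31+3)%997=737 -> [678, 311, 318, 737]
  L2: h(678,311)=(678*31+311)%997=392 h(318,737)=(318*31+737)%997=625 -> [392, 625]
  L3: h(392,625)=(392*31+625)%997=813 -> [813]
  root = 813 == target 813  ** MATCH **
Candidate C: set leaf[6] = 54 -> leaves = [19, 89, 8, 63, 40, 75, 54, 3]
  L0: [19, 89, 8, 63, 40, 75, 54, 3]
  L1: h(19,89)=(19*31+89)%997=678 h(8,63)=(8*31+63)%997=311 h(40,75)=(40*31+75)%997=318 h(54,3)=(54*31+3)%997=680 -> [678, 311, 318, 680]
  L2: h(678,311)=(678*31+311)%997=392 h(318,680)=(318*31+680)%997=568 -> [392, 568]
  L3: h(392,568)=(392*31+568)%997=756 -> [756]
  root = 756 != target 813
Candidate D: set leaf[1] = 72 -> leaves = [19, 72, 8, 63, 40, 75, 11, 3]
  L0: [19, 72, 8, 63, 40, 75, 11, 3]
  L1: h(19,72)=(19*31+72)%997=661 h(8,63)=(8*31+63)%997=311 h(40,75)=(40*31+75)%997=318 h(11,3)=(11*31+3)%997=344 -> [661, 311, 318, 344]
  L2: h(661,311)=(661*31+311)%997=862 h(318,344)=(318*31+344)%997=232 -> [862, 232]
  L3: h(862,232)=(862*31+232)%997=35 -> [35]
  root = 35 != target 813
Candidate B produces the target root.

Answer: B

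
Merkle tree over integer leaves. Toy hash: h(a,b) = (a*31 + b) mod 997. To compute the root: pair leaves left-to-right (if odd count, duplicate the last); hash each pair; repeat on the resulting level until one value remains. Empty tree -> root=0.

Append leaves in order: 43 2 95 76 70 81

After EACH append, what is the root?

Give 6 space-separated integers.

After append 43 (leaves=[43]):
  L0: [43]
  root=43
After append 2 (leaves=[43, 2]):
  L0: [43, 2]
  L1: h(43,2)=(43*31+2)%997=338 -> [338]
  root=338
After append 95 (leaves=[43, 2, 95]):
  L0: [43, 2, 95]
  L1: h(43,2)=(43*31+2)%997=338 h(95,95)=(95*31+95)%997=49 -> [338, 49]
  L2: h(338,49)=(338*31+49)%997=557 -> [557]
  root=557
After append 76 (leaves=[43, 2, 95, 76]):
  L0: [43, 2, 95, 76]
  L1: h(43,2)=(43*31+2)%997=338 h(95,76)=(95*31+76)%997=30 -> [338, 30]
  L2: h(338,30)=(338*31+30)%997=538 -> [538]
  root=538
After append 70 (leaves=[43, 2, 95, 76, 70]):
  L0: [43, 2, 95, 76, 70]
  L1: h(43,2)=(43*31+2)%997=338 h(95,76)=(95*31+76)%997=30 h(70,70)=(70*31+70)%997=246 -> [338, 30, 246]
  L2: h(338,30)=(338*31+30)%997=538 h(246,246)=(246*31+246)%997=893 -> [538, 893]
  L3: h(538,893)=(538*31+893)%997=622 -> [622]
  root=622
After append 81 (leaves=[43, 2, 95, 76, 70, 81]):
  L0: [43, 2, 95, 76, 70, 81]
  L1: h(43,2)=(43*31+2)%997=338 h(95,76)=(95*31+76)%997=30 h(70,81)=(70*31+81)%997=257 -> [338, 30, 257]
  L2: h(338,30)=(338*31+30)%997=538 h(257,257)=(257*31+257)%997=248 -> [538, 248]
  L3: h(538,248)=(538*31+248)%997=974 -> [974]
  root=974

Answer: 43 338 557 538 622 974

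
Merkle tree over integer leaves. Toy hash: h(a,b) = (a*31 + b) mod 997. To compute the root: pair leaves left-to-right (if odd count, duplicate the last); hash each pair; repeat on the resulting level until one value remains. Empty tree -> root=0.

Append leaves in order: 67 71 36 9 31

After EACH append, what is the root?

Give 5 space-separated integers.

After append 67 (leaves=[67]):
  L0: [67]
  root=67
After append 71 (leaves=[67, 71]):
  L0: [67, 71]
  L1: h(67,71)=(67*31+71)%997=154 -> [154]
  root=154
After append 36 (leaves=[67, 71, 36]):
  L0: [67, 71, 36]
  L1: h(67,71)=(67*31+71)%997=154 h(36,36)=(36*31+36)%997=155 -> [154, 155]
  L2: h(154,155)=(154*31+155)%997=941 -> [941]
  root=941
After append 9 (leaves=[67, 71, 36, 9]):
  L0: [67, 71, 36, 9]
  L1: h(67,71)=(67*31+71)%997=154 h(36,9)=(36*31+9)%997=128 -> [154, 128]
  L2: h(154,128)=(154*31+128)%997=914 -> [914]
  root=914
After append 31 (leaves=[67, 71, 36, 9, 31]):
  L0: [67, 71, 36, 9, 31]
  L1: h(67,71)=(67*31+71)%997=154 h(36,9)=(36*31+9)%997=128 h(31,31)=(31*31+31)%997=992 -> [154, 128, 992]
  L2: h(154,128)=(154*31+128)%997=914 h(992,992)=(992*31+992)%997=837 -> [914, 837]
  L3: h(914,837)=(914*31+837)%997=258 -> [258]
  root=258

Answer: 67 154 941 914 258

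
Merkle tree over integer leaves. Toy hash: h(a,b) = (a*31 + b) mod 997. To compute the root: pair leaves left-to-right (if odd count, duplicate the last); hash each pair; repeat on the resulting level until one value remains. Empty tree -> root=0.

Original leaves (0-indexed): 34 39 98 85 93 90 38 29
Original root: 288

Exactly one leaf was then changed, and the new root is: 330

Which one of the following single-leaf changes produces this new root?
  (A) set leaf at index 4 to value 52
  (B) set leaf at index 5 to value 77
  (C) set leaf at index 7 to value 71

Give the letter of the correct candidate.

Answer: C

Derivation:
Original leaves: [34, 39, 98, 85, 93, 90, 38, 29]
Target new root: 330
Try each candidate change and compute the resulting root:
Candidate A: set leaf[4] = 52 -> leaves = [34, 39, 98, 85, 52, 90, 38, 29]
  L0: [34, 39, 98, 85, 52, 90, 38, 29]
  L1: h(34,39)=(34*31+39)%997=96 h(98,85)=(98*31+85)%997=132 h(52,90)=(52*31+90)%997=705 h(38,29)=(38*31+29)%997=210 -> [96, 132, 705, 210]
  L2: h(96,132)=(96*31+132)%997=117 h(705,210)=(705*31+210)%997=131 -> [117, 131]
  L3: h(117,131)=(117*31+131)%997=767 -> [767]
  root = 767 != target 330
Candidate B: set leaf[5] = 77 -> leaves = [34, 39, 98, 85, 93, 77, 38, 29]
  L0: [34, 39, 98, 85, 93, 77, 38, 29]
  L1: h(34,39)=(34*31+39)%997=96 h(98,85)=(98*31+85)%997=132 h(93,77)=(93*31+77)%997=966 h(38,29)=(38*31+29)%997=210 -> [96, 132, 966, 210]
  L2: h(96,132)=(96*31+132)%997=117 h(966,210)=(966*31+210)%997=246 -> [117, 246]
  L3: h(117,246)=(117*31+246)%997=882 -> [882]
  root = 882 != target 330
Candidate C: set leaf[7] = 71 -> leaves = [34, 39, 98, 85, 93, 90, 38, 71]
  L0: [34, 39, 98, 85, 93, 90, 38, 71]
  L1: h(34,39)=(34*31+39)%997=96 h(98,85)=(98*31+85)%997=132 h(93,90)=(93*31+90)%997=979 h(38,71)=(38*31+71)%997=252 -> [96, 132, 979, 252]
  L2: h(96,132)=(96*31+132)%997=117 h(979,252)=(979*31+252)%997=691 -> [117, 691]
  L3: h(117,691)=(117*31+691)%997=330 -> [330]
  root = 330 == target 330  ** MATCH **
Candidate C produces the target root.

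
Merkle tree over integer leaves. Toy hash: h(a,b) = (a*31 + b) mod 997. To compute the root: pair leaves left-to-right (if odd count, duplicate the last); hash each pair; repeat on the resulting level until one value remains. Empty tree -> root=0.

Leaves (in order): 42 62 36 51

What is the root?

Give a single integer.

L0: [42, 62, 36, 51]
L1: h(42,62)=(42*31+62)%997=367 h(36,51)=(36*31+51)%997=170 -> [367, 170]
L2: h(367,170)=(367*31+170)%997=580 -> [580]

Answer: 580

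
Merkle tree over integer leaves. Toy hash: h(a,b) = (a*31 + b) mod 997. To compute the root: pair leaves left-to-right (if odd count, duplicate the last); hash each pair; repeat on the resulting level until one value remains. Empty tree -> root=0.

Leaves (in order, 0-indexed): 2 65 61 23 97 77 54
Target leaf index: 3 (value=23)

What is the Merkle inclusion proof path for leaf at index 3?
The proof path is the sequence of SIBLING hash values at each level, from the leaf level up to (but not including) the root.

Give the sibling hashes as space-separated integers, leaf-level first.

Answer: 61 127 623

Derivation:
L0 (leaves): [2, 65, 61, 23, 97, 77, 54], target index=3
L1: h(2,65)=(2*31+65)%997=127 [pair 0] h(61,23)=(61*31+23)%997=917 [pair 1] h(97,77)=(97*31+77)%997=93 [pair 2] h(54,54)=(54*31+54)%997=731 [pair 3] -> [127, 917, 93, 731]
  Sibling for proof at L0: 61
L2: h(127,917)=(127*31+917)%997=866 [pair 0] h(93,731)=(93*31+731)%997=623 [pair 1] -> [866, 623]
  Sibling for proof at L1: 127
L3: h(866,623)=(866*31+623)%997=550 [pair 0] -> [550]
  Sibling for proof at L2: 623
Root: 550
Proof path (sibling hashes from leaf to root): [61, 127, 623]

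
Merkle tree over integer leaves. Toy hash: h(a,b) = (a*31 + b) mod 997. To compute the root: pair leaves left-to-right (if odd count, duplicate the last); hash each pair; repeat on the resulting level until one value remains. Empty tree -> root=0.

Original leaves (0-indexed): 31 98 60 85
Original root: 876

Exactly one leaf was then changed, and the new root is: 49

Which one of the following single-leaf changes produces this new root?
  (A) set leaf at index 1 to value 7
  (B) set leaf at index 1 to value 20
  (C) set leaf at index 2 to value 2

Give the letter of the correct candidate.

Original leaves: [31, 98, 60, 85]
Target new root: 49
Try each candidate change and compute the resulting root:
Candidate A: set leaf[1] = 7 -> leaves = [31, 7, 60, 85]
  L0: [31, 7, 60, 85]
  L1: h(31,7)=(31*31+7)%997=968 h(60,85)=(60*31+85)%997=948 -> [968, 948]
  L2: h(968,948)=(968*31+948)%997=49 -> [49]
  root = 49 == target 49  ** MATCH **
Candidate B: set leaf[1] = 20 -> leaves = [31, 20, 60, 85]
  L0: [31, 20, 60, 85]
  L1: h(31,20)=(31*31+20)%997=981 h(60,85)=(60*31+85)%997=948 -> [981, 948]
  L2: h(981,948)=(981*31+948)%997=452 -> [452]
  root = 452 != target 49
Candidate C: set leaf[2] = 2 -> leaves = [31, 98, 2, 85]
  L0: [31, 98, 2, 85]
  L1: h(31,98)=(31*31+98)%997=62 h(2,85)=(2*31+85)%997=147 -> [62, 147]
  L2: h(62,147)=(62*31+147)%997=75 -> [75]
  root = 75 != target 49
Candidate A produces the target root.

Answer: A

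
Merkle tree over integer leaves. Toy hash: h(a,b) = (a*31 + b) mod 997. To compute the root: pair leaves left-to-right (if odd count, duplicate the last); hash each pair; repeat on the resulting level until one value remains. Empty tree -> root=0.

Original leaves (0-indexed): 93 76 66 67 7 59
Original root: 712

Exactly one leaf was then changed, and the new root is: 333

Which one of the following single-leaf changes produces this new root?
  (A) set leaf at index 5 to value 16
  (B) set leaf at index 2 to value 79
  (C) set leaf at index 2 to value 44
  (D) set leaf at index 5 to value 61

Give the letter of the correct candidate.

Original leaves: [93, 76, 66, 67, 7, 59]
Target new root: 333
Try each candidate change and compute the resulting root:
Candidate A: set leaf[5] = 16 -> leaves = [93, 76, 66, 67, 7, 16]
  L0: [93, 76, 66, 67, 7, 16]
  L1: h(93,76)=(93*31+76)%997=965 h(66,67)=(66*31+67)%997=119 h(7,16)=(7*31+16)%997=233 -> [965, 119, 233]
  L2: h(965,119)=(965*31+119)%997=124 h(233,233)=(233*31+233)%997=477 -> [124, 477]
  L3: h(124,477)=(124*31+477)%997=333 -> [333]
  root = 333 == target 333  ** MATCH **
Candidate B: set leaf[2] = 79 -> leaves = [93, 76, 79, 67, 7, 59]
  L0: [93, 76, 79, 67, 7, 59]
  L1: h(93,76)=(93*31+76)%997=965 h(79,67)=(79*31+67)%997=522 h(7,59)=(7*31+59)%997=276 -> [965, 522, 276]
  L2: h(965,522)=(965*31+522)%997=527 h(276,276)=(276*31+276)%997=856 -> [527, 856]
  L3: h(527,856)=(527*31+856)%997=244 -> [244]
  root = 244 != target 333
Candidate C: set leaf[2] = 44 -> leaves = [93, 76, 44, 67, 7, 59]
  L0: [93, 76, 44, 67, 7, 59]
  L1: h(93,76)=(93*31+76)%997=965 h(44,67)=(44*31+67)%997=434 h(7,59)=(7*31+59)%997=276 -> [965, 434, 276]
  L2: h(965,434)=(965*31+434)%997=439 h(276,276)=(276*31+276)%997=856 -> [439, 856]
  L3: h(439,856)=(439*31+856)%997=507 -> [507]
  root = 507 != target 333
Candidate D: set leaf[5] = 61 -> leaves = [93, 76, 66, 67, 7, 61]
  L0: [93, 76, 66, 67, 7, 61]
  L1: h(93,76)=(93*31+76)%997=965 h(66,67)=(66*31+67)%997=119 h(7,61)=(7*31+61)%997=278 -> [965, 119, 278]
  L2: h(965,119)=(965*31+119)%997=124 h(278,278)=(278*31+278)%997=920 -> [124, 920]
  L3: h(124,920)=(124*31+920)%997=776 -> [776]
  root = 776 != target 333
Candidate A produces the target root.

Answer: A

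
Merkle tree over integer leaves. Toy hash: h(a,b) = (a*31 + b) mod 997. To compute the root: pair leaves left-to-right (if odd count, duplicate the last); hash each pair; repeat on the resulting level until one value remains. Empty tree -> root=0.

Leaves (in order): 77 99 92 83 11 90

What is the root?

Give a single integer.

L0: [77, 99, 92, 83, 11, 90]
L1: h(77,99)=(77*31+99)%997=492 h(92,83)=(92*31+83)%997=941 h(11,90)=(11*31+90)%997=431 -> [492, 941, 431]
L2: h(492,941)=(492*31+941)%997=241 h(431,431)=(431*31+431)%997=831 -> [241, 831]
L3: h(241,831)=(241*31+831)%997=326 -> [326]

Answer: 326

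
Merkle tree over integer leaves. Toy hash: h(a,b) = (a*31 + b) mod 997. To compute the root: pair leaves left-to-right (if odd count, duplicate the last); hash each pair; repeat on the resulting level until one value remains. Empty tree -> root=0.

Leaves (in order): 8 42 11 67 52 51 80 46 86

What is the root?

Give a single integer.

L0: [8, 42, 11, 67, 52, 51, 80, 46, 86]
L1: h(8,42)=(8*31+42)%997=290 h(11,67)=(11*31+67)%997=408 h(52,51)=(52*31+51)%997=666 h(80,46)=(80*31+46)%997=532 h(86,86)=(86*31+86)%997=758 -> [290, 408, 666, 532, 758]
L2: h(290,408)=(290*31+408)%997=425 h(666,532)=(666*31+532)%997=241 h(758,758)=(758*31+758)%997=328 -> [425, 241, 328]
L3: h(425,241)=(425*31+241)%997=455 h(328,328)=(328*31+328)%997=526 -> [455, 526]
L4: h(455,526)=(455*31+526)%997=673 -> [673]

Answer: 673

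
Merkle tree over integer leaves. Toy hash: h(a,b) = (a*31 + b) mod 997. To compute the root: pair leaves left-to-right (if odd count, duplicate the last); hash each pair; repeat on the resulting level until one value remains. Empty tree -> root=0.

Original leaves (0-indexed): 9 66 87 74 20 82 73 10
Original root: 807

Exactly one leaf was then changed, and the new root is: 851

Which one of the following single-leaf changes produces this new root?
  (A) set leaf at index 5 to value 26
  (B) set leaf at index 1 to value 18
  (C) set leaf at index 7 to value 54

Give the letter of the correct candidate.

Original leaves: [9, 66, 87, 74, 20, 82, 73, 10]
Target new root: 851
Try each candidate change and compute the resulting root:
Candidate A: set leaf[5] = 26 -> leaves = [9, 66, 87, 74, 20, 26, 73, 10]
  L0: [9, 66, 87, 74, 20, 26, 73, 10]
  L1: h(9,66)=(9*31+66)%997=345 h(87,74)=(87*31+74)%997=777 h(20,26)=(20*31+26)%997=646 h(73,10)=(73*31+10)%997=279 -> [345, 777, 646, 279]
  L2: h(345,777)=(345*31+777)%997=505 h(646,279)=(646*31+279)%997=365 -> [505, 365]
  L3: h(505,365)=(505*31+365)%997=68 -> [68]
  root = 68 != target 851
Candidate B: set leaf[1] = 18 -> leaves = [9, 18, 87, 74, 20, 82, 73, 10]
  L0: [9, 18, 87, 74, 20, 82, 73, 10]
  L1: h(9,18)=(9*31+18)%997=297 h(87,74)=(87*31+74)%997=777 h(20,82)=(20*31+82)%997=702 h(73,10)=(73*31+10)%997=279 -> [297, 777, 702, 279]
  L2: h(297,777)=(297*31+777)%997=14 h(702,279)=(702*31+279)%997=107 -> [14, 107]
  L3: h(14,107)=(14*31+107)%997=541 -> [541]
  root = 541 != target 851
Candidate C: set leaf[7] = 54 -> leaves = [9, 66, 87, 74, 20, 82, 73, 54]
  L0: [9, 66, 87, 74, 20, 82, 73, 54]
  L1: h(9,66)=(9*31+66)%997=345 h(87,74)=(87*31+74)%997=777 h(20,82)=(20*31+82)%997=702 h(73,54)=(73*31+54)%997=323 -> [345, 777, 702, 323]
  L2: h(345,777)=(345*31+777)%997=505 h(702,323)=(702*31+323)%997=151 -> [505, 151]
  L3: h(505,151)=(505*31+151)%997=851 -> [851]
  root = 851 == target 851  ** MATCH **
Candidate C produces the target root.

Answer: C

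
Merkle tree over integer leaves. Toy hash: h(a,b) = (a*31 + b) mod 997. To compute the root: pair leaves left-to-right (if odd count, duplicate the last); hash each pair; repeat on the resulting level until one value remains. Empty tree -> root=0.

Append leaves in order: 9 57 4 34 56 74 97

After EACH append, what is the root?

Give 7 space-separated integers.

After append 9 (leaves=[9]):
  L0: [9]
  root=9
After append 57 (leaves=[9, 57]):
  L0: [9, 57]
  L1: h(9,57)=(9*31+57)%997=336 -> [336]
  root=336
After append 4 (leaves=[9, 57, 4]):
  L0: [9, 57, 4]
  L1: h(9,57)=(9*31+57)%997=336 h(4,4)=(4*31+4)%997=128 -> [336, 128]
  L2: h(336,128)=(336*31+128)%997=574 -> [574]
  root=574
After append 34 (leaves=[9, 57, 4, 34]):
  L0: [9, 57, 4, 34]
  L1: h(9,57)=(9*31+57)%997=336 h(4,34)=(4*31+34)%997=158 -> [336, 158]
  L2: h(336,158)=(336*31+158)%997=604 -> [604]
  root=604
After append 56 (leaves=[9, 57, 4, 34, 56]):
  L0: [9, 57, 4, 34, 56]
  L1: h(9,57)=(9*31+57)%997=336 h(4,34)=(4*31+34)%997=158 h(56,56)=(56*31+56)%997=795 -> [336, 158, 795]
  L2: h(336,158)=(336*31+158)%997=604 h(795,795)=(795*31+795)%997=515 -> [604, 515]
  L3: h(604,515)=(604*31+515)%997=296 -> [296]
  root=296
After append 74 (leaves=[9, 57, 4, 34, 56, 74]):
  L0: [9, 57, 4, 34, 56, 74]
  L1: h(9,57)=(9*31+57)%997=336 h(4,34)=(4*31+34)%997=158 h(56,74)=(56*31+74)%997=813 -> [336, 158, 813]
  L2: h(336,158)=(336*31+158)%997=604 h(813,813)=(813*31+813)%997=94 -> [604, 94]
  L3: h(604,94)=(604*31+94)%997=872 -> [872]
  root=872
After append 97 (leaves=[9, 57, 4, 34, 56, 74, 97]):
  L0: [9, 57, 4, 34, 56, 74, 97]
  L1: h(9,57)=(9*31+57)%997=336 h(4,34)=(4*31+34)%997=158 h(56,74)=(56*31+74)%997=813 h(97,97)=(97*31+97)%997=113 -> [336, 158, 813, 113]
  L2: h(336,158)=(336*31+158)%997=604 h(813,113)=(813*31+113)%997=391 -> [604, 391]
  L3: h(604,391)=(604*31+391)%997=172 -> [172]
  root=172

Answer: 9 336 574 604 296 872 172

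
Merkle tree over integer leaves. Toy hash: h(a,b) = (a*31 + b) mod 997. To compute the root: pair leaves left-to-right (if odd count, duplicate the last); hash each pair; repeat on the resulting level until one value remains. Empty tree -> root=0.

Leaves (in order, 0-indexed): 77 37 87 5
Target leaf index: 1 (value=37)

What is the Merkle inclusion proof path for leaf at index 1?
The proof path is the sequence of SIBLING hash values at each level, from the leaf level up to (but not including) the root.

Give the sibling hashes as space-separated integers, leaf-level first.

Answer: 77 708

Derivation:
L0 (leaves): [77, 37, 87, 5], target index=1
L1: h(77,37)=(77*31+37)%997=430 [pair 0] h(87,5)=(87*31+5)%997=708 [pair 1] -> [430, 708]
  Sibling for proof at L0: 77
L2: h(430,708)=(430*31+708)%997=80 [pair 0] -> [80]
  Sibling for proof at L1: 708
Root: 80
Proof path (sibling hashes from leaf to root): [77, 708]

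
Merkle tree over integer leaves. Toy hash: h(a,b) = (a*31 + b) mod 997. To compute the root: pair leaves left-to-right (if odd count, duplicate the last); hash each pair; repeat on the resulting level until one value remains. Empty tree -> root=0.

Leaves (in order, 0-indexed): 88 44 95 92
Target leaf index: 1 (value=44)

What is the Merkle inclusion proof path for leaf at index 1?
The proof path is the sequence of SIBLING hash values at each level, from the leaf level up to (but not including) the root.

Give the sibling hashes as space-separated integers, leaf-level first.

L0 (leaves): [88, 44, 95, 92], target index=1
L1: h(88,44)=(88*31+44)%997=778 [pair 0] h(95,92)=(95*31+92)%997=46 [pair 1] -> [778, 46]
  Sibling for proof at L0: 88
L2: h(778,46)=(778*31+46)%997=236 [pair 0] -> [236]
  Sibling for proof at L1: 46
Root: 236
Proof path (sibling hashes from leaf to root): [88, 46]

Answer: 88 46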